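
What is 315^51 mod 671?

Compute successive squares:
51 in binary is 110011, i.e. 51 = 32 + 16 + 2 + 1.
315^1 ≡ 315 (mod 671)
315^2 ≡ 315^2 = 99225 ≡ 588 (mod 671)
315^4 ≡ 588^2 = 345744 ≡ 179 (mod 671)
315^8 ≡ 179^2 = 32041 ≡ 504 (mod 671)
315^16 ≡ 504^2 = 254016 ≡ 378 (mod 671)
315^32 ≡ 378^2 = 142884 ≡ 632 (mod 671)
315^51 = 315^32 × 315^16 × 315^2 × 315^1 ≡ 632 × 378 × 588 × 315 (mod 671).
Accumulate the product:
632 × 378 = 238896 ≡ 20
20 × 588 = 11760 ≡ 353
353 × 315 = 111195 ≡ 480

480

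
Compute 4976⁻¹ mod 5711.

5711 = 1*4976 + 735
4976 = 6*735 + 566
735 = 1*566 + 169
566 = 3*169 + 59
169 = 2*59 + 51
59 = 1*51 + 8
51 = 6*8 + 3
8 = 2*3 + 2
3 = 1*2 + 1
2 = 2*1 + 0
gcd(4976, 5711) = 1, so the inverse exists.
Bézout: 1 = 1855*5711 − 2129*4976.
So 4976⁻¹ ≡ −2129 ≡ 3582 (mod 5711).

3582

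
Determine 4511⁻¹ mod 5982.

5921

By the extended Euclidean algorithm:
5982 = 1×4511 + 1471
4511 = 3×1471 + 98
1471 = 15×98 + 1
98 = 98×1 + 0
gcd(4511, 5982) = 1, so the inverse exists.
Bézout: 1 = 46×5982 − 61×4511.
So 4511⁻¹ ≡ −61 ≡ 5921 (mod 5982).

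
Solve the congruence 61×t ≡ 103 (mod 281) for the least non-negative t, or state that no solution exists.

gcd(61, 281) = 1, so a unique solution mod 281 exists.
61⁻¹ ≡ 129 (mod 281).
t ≡ 129×103 ≡ 80 (mod 281).

80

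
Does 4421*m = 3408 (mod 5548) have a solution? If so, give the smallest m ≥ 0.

gcd(4421, 5548) = 1, so a unique solution mod 5548 exists.
4421⁻¹ ≡ 4145 (mod 5548).
m ≡ 4145*3408 ≡ 952 (mod 5548).

952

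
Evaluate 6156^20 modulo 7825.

4201

20 in binary is 10100, i.e. 20 = 16 + 4.
6156^1 ≡ 6156 (mod 7825)
6156^2 ≡ 6156^2 = 37896336 ≡ 7686 (mod 7825)
6156^4 ≡ 7686^2 = 59074596 ≡ 3671 (mod 7825)
6156^8 ≡ 3671^2 = 13476241 ≡ 1591 (mod 7825)
6156^16 ≡ 1591^2 = 2531281 ≡ 3806 (mod 7825)
6156^20 = 6156^16 * 6156^4 ≡ 3806 * 3671 (mod 7825).
3806 * 3671 = 13971826 ≡ 4201 (mod 7825).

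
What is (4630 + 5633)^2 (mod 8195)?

7029

4630 + 5633 = 10263 ≡ 2068 (mod 8195)
(2068)^2 ≡ 7029 (mod 8195)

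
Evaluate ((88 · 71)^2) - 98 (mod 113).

87

88 · 71 = 6248 ≡ 33 (mod 113)
(33)^2 ≡ 72 (mod 113)
72 - 98 = -26 ≡ 87 (mod 113)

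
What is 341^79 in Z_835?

281

By square-and-multiply:
79 in binary is 1001111, i.e. 79 = 64 + 8 + 4 + 2 + 1.
341^1 ≡ 341 (mod 835)
341^2 ≡ 341^2 = 116281 ≡ 216 (mod 835)
341^4 ≡ 216^2 = 46656 ≡ 731 (mod 835)
341^8 ≡ 731^2 = 534361 ≡ 796 (mod 835)
341^16 ≡ 796^2 = 633616 ≡ 686 (mod 835)
341^32 ≡ 686^2 = 470596 ≡ 491 (mod 835)
341^64 ≡ 491^2 = 241081 ≡ 601 (mod 835)
341^79 = 341^64 * 341^8 * 341^4 * 341^2 * 341^1 ≡ 601 * 796 * 731 * 216 * 341 (mod 835).
Accumulate the product:
601 * 796 = 478396 ≡ 776
776 * 731 = 567256 ≡ 291
291 * 216 = 62856 ≡ 231
231 * 341 = 78771 ≡ 281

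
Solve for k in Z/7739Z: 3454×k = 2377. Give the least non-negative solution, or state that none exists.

gcd(3454, 7739) = 1, so a unique solution mod 7739 exists.
3454⁻¹ ≡ 4703 (mod 7739).
k ≡ 4703×2377 ≡ 3915 (mod 7739).

3915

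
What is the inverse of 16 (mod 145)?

136

Apply the Euclidean algorithm and back-substitute:
145 = 9×16 + 1
16 = 16×1 + 0
gcd(16, 145) = 1, so the inverse exists.
Bézout: 1 = 1×145 − 9×16.
So 16⁻¹ ≡ −9 ≡ 136 (mod 145).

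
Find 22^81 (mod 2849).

81 in binary is 1010001, i.e. 81 = 64 + 16 + 1.
22^1 ≡ 22 (mod 2849)
22^2 ≡ 22^2 = 484 (mod 2849)
22^4 ≡ 484^2 = 234256 ≡ 638 (mod 2849)
22^8 ≡ 638^2 = 407044 ≡ 2486 (mod 2849)
22^16 ≡ 2486^2 = 6180196 ≡ 715 (mod 2849)
22^32 ≡ 715^2 = 511225 ≡ 1254 (mod 2849)
22^64 ≡ 1254^2 = 1572516 ≡ 2717 (mod 2849)
22^81 = 22^64 × 22^16 × 22^1 ≡ 2717 × 715 × 22 (mod 2849).
Accumulate the product:
2717 × 715 = 1942655 ≡ 2486
2486 × 22 = 54692 ≡ 561

561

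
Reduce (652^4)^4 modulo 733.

480

(652)^4 ≡ 563 (mod 733)
(563)^4 ≡ 480 (mod 733)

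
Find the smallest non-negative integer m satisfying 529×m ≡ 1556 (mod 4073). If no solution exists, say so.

gcd(529, 4073) = 1, so a unique solution mod 4073 exists.
529⁻¹ ≡ 2741 (mod 4073).
m ≡ 2741×1556 ≡ 565 (mod 4073).

565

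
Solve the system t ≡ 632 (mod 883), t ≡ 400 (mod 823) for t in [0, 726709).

45665

883⁻¹ mod 823: 883·727 ≡ 1 (mod 823), so 883⁻¹ ≡ 727.
t = 632 + 883·((400 − 632)·727 mod 823) = 632 + 883·51 = 45665.
Check: 45665 mod 883 = 632, 45665 mod 823 = 400. ✓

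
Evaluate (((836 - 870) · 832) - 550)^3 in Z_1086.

418

836 - 870 = -34 ≡ 1052 (mod 1086)
1052 · 832 = 875264 ≡ 1034 (mod 1086)
1034 - 550 = 484
(484)^3 ≡ 418 (mod 1086)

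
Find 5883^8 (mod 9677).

5672

5883^1 ≡ 5883 (mod 9677)
5883^2 ≡ 5883^2 = 34609689 ≡ 4737 (mod 9677)
5883^4 ≡ 4737^2 = 22439169 ≡ 7883 (mod 9677)
5883^8 ≡ 7883^2 = 62141689 ≡ 5672 (mod 9677)
So 5883^8 ≡ 5672 (mod 9677).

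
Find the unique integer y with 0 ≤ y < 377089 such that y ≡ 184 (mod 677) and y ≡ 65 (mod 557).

210054

677⁻¹ mod 557: 677·311 ≡ 1 (mod 557), so 677⁻¹ ≡ 311.
y = 184 + 677·((65 − 184)·311 mod 557) = 184 + 677·310 = 210054.
Check: 210054 mod 677 = 184, 210054 mod 557 = 65. ✓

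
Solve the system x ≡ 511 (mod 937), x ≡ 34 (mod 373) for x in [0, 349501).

250690

937⁻¹ mod 373: 937×166 ≡ 1 (mod 373), so 937⁻¹ ≡ 166.
x = 511 + 937×((34 − 511)×166 mod 373) = 511 + 937×267 = 250690.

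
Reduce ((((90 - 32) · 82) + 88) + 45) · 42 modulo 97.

90 - 32 = 58
58 · 82 = 4756 ≡ 3 (mod 97)
3 + 88 = 91
91 + 45 = 136 ≡ 39 (mod 97)
39 · 42 = 1638 ≡ 86 (mod 97)

86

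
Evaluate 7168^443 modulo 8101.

6579

443 in binary is 110111011, i.e. 443 = 256 + 128 + 32 + 16 + 8 + 2 + 1.
7168^1 ≡ 7168 (mod 8101)
7168^2 ≡ 7168^2 = 51380224 ≡ 3682 (mod 8101)
7168^4 ≡ 3682^2 = 13557124 ≡ 4151 (mod 8101)
7168^8 ≡ 4151^2 = 17230801 ≡ 8075 (mod 8101)
7168^16 ≡ 8075^2 = 65205625 ≡ 676 (mod 8101)
7168^32 ≡ 676^2 = 456976 ≡ 3320 (mod 8101)
7168^64 ≡ 3320^2 = 11022400 ≡ 5040 (mod 8101)
7168^128 ≡ 5040^2 = 25401600 ≡ 4965 (mod 8101)
7168^256 ≡ 4965^2 = 24651225 ≡ 7983 (mod 8101)
7168^443 = 7168^256 * 7168^128 * 7168^32 * 7168^16 * 7168^8 * 7168^2 * 7168^1 ≡ 7983 * 4965 * 3320 * 676 * 8075 * 3682 * 7168 (mod 8101).
Accumulate the product:
7983 * 4965 = 39635595 ≡ 5503
5503 * 3320 = 18269960 ≡ 2205
2205 * 676 = 1490580 ≡ 8097
8097 * 8075 = 65383275 ≡ 104
104 * 3682 = 382928 ≡ 2181
2181 * 7168 = 15633408 ≡ 6579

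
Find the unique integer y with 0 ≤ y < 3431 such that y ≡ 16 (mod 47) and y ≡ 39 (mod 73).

1426

47⁻¹ mod 73: 47*14 ≡ 1 (mod 73), so 47⁻¹ ≡ 14.
y = 16 + 47*((39 − 16)*14 mod 73) = 16 + 47*30 = 1426.
Check: 1426 mod 47 = 16, 1426 mod 73 = 39. ✓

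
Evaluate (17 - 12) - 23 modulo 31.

13

17 - 12 = 5
5 - 23 = -18 ≡ 13 (mod 31)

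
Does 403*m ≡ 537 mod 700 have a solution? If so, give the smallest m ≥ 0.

gcd(403, 700) = 1, so a unique solution mod 700 exists.
403⁻¹ ≡ 667 (mod 700).
m ≡ 667*537 ≡ 479 (mod 700).

479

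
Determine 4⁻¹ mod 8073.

8073 = 2018*4 + 1
4 = 4*1 + 0
gcd(4, 8073) = 1, so the inverse exists.
Back-substitute for 1:
1 = 1*8073 − 2018*4
So 4⁻¹ ≡ −2018 ≡ 6055 (mod 8073).

6055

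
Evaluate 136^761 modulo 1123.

Compute successive squares:
761 in binary is 1011111001, i.e. 761 = 512 + 128 + 64 + 32 + 16 + 8 + 1.
136^1 ≡ 136 (mod 1123)
136^2 ≡ 136^2 = 18496 ≡ 528 (mod 1123)
136^4 ≡ 528^2 = 278784 ≡ 280 (mod 1123)
136^8 ≡ 280^2 = 78400 ≡ 913 (mod 1123)
136^16 ≡ 913^2 = 833569 ≡ 303 (mod 1123)
136^32 ≡ 303^2 = 91809 ≡ 846 (mod 1123)
136^64 ≡ 846^2 = 715716 ≡ 365 (mod 1123)
136^128 ≡ 365^2 = 133225 ≡ 711 (mod 1123)
136^256 ≡ 711^2 = 505521 ≡ 171 (mod 1123)
136^512 ≡ 171^2 = 29241 ≡ 43 (mod 1123)
136^761 = 136^512 · 136^128 · 136^64 · 136^32 · 136^16 · 136^8 · 136^1 ≡ 43 · 711 · 365 · 846 · 303 · 913 · 136 (mod 1123).
Accumulate the product:
43 · 711 = 30573 ≡ 252
252 · 365 = 91980 ≡ 1017
1017 · 846 = 860382 ≡ 164
164 · 303 = 49692 ≡ 280
280 · 913 = 255640 ≡ 719
719 · 136 = 97784 ≡ 83

83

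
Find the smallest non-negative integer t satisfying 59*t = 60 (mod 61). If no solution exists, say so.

31

gcd(59, 61) = 1, so a unique solution mod 61 exists.
59⁻¹ ≡ 30 (mod 61).
t ≡ 30*60 ≡ 31 (mod 61).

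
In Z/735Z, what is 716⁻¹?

735 = 1·716 + 19
716 = 37·19 + 13
19 = 1·13 + 6
13 = 2·6 + 1
6 = 6·1 + 0
gcd(716, 735) = 1, so the inverse exists.
Back-substitute for 1:
1 = 1·13 − 2·6
  = −2·19 + 3·13
  = 3·716 − 113·19
  = −113·735 + 116·716
So 716⁻¹ ≡ 116 (mod 735).

116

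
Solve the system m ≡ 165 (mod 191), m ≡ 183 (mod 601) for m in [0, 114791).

7996

191⁻¹ mod 601: 191·236 ≡ 1 (mod 601), so 191⁻¹ ≡ 236.
m = 165 + 191·((183 − 165)·236 mod 601) = 165 + 191·41 = 7996.
Check: 7996 mod 191 = 165, 7996 mod 601 = 183. ✓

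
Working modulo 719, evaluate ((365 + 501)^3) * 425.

553

365 + 501 = 866 ≡ 147 (mod 719)
(147)^3 ≡ 700 (mod 719)
700 * 425 = 297500 ≡ 553 (mod 719)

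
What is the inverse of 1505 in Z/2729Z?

Apply the Euclidean algorithm and back-substitute:
2729 = 1·1505 + 1224
1505 = 1·1224 + 281
1224 = 4·281 + 100
281 = 2·100 + 81
100 = 1·81 + 19
81 = 4·19 + 5
19 = 3·5 + 4
5 = 1·4 + 1
4 = 4·1 + 0
gcd(1505, 2729) = 1, so the inverse exists.
Bézout: 1 = −316·2729 + 573·1505.
So 1505⁻¹ ≡ 573 (mod 2729).

573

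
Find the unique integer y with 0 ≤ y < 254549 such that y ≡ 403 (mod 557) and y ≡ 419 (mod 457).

557⁻¹ mod 457: 557*32 ≡ 1 (mod 457), so 557⁻¹ ≡ 32.
y = 403 + 557*((419 − 403)*32 mod 457) = 403 + 557*55 = 31038.
Check: 31038 mod 557 = 403, 31038 mod 457 = 419. ✓

31038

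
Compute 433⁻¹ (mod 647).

130

647 = 1×433 + 214
433 = 2×214 + 5
214 = 42×5 + 4
5 = 1×4 + 1
4 = 4×1 + 0
gcd(433, 647) = 1, so the inverse exists.
Bézout: 1 = −87×647 + 130×433.
So 433⁻¹ ≡ 130 (mod 647).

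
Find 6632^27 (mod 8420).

Compute successive squares:
27 in binary is 11011, i.e. 27 = 16 + 8 + 2 + 1.
6632^1 ≡ 6632 (mod 8420)
6632^2 ≡ 6632^2 = 43983424 ≡ 5764 (mod 8420)
6632^4 ≡ 5764^2 = 33223696 ≡ 6796 (mod 8420)
6632^8 ≡ 6796^2 = 46185616 ≡ 1916 (mod 8420)
6632^16 ≡ 1916^2 = 3671056 ≡ 8356 (mod 8420)
6632^27 = 6632^16 × 6632^8 × 6632^2 × 6632^1 ≡ 8356 × 1916 × 5764 × 6632 (mod 8420).
Accumulate the product:
8356 × 1916 = 16010096 ≡ 3676
3676 × 5764 = 21188464 ≡ 3744
3744 × 6632 = 24830208 ≡ 8048

8048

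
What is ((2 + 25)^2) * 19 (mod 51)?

30

2 + 25 = 27
(27)^2 ≡ 15 (mod 51)
15 * 19 = 285 ≡ 30 (mod 51)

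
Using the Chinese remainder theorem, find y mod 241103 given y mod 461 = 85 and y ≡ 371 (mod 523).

461⁻¹ mod 523: 461×194 ≡ 1 (mod 523), so 461⁻¹ ≡ 194.
y = 85 + 461×((371 − 85)×194 mod 523) = 85 + 461×46 = 21291.

21291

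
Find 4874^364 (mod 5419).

By square-and-multiply:
364 in binary is 101101100, i.e. 364 = 256 + 64 + 32 + 8 + 4.
4874^1 ≡ 4874 (mod 5419)
4874^2 ≡ 4874^2 = 23755876 ≡ 4399 (mod 5419)
4874^4 ≡ 4399^2 = 19351201 ≡ 5371 (mod 5419)
4874^8 ≡ 5371^2 = 28847641 ≡ 2304 (mod 5419)
4874^16 ≡ 2304^2 = 5308416 ≡ 3215 (mod 5419)
4874^32 ≡ 3215^2 = 10336225 ≡ 2192 (mod 5419)
4874^64 ≡ 2192^2 = 4804864 ≡ 3630 (mod 5419)
4874^128 ≡ 3630^2 = 13176900 ≡ 3311 (mod 5419)
4874^256 ≡ 3311^2 = 10962721 ≡ 84 (mod 5419)
4874^364 = 4874^256 * 4874^64 * 4874^32 * 4874^8 * 4874^4 ≡ 84 * 3630 * 2192 * 2304 * 5371 (mod 5419).
Accumulate the product:
84 * 3630 = 304920 ≡ 1456
1456 * 2192 = 3191552 ≡ 5180
5180 * 2304 = 11934720 ≡ 2082
2082 * 5371 = 11182422 ≡ 3025

3025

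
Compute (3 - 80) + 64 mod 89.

76

3 - 80 = -77 ≡ 12 (mod 89)
12 + 64 = 76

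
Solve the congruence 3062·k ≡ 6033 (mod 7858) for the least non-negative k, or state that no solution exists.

no solution

gcd(3062, 7858) = 2, and 2 does not divide 6033.
So the congruence has no solution.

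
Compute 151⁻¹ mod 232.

Apply the Euclidean algorithm and back-substitute:
232 = 1×151 + 81
151 = 1×81 + 70
81 = 1×70 + 11
70 = 6×11 + 4
11 = 2×4 + 3
4 = 1×3 + 1
3 = 3×1 + 0
gcd(151, 232) = 1, so the inverse exists.
Back-substitute for 1:
1 = 1×4 − 1×3
  = −1×11 + 3×4
  = 3×70 − 19×11
  = −19×81 + 22×70
  = 22×151 − 41×81
  = −41×232 + 63×151
So 151⁻¹ ≡ 63 (mod 232).

63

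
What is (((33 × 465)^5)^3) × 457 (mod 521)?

169

33 × 465 = 15345 ≡ 236 (mod 521)
(236)^5 ≡ 98 (mod 521)
(98)^3 ≡ 266 (mod 521)
266 × 457 = 121562 ≡ 169 (mod 521)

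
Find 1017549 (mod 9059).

2941

1017549 = 112×9059 + 2941, so 1017549 ≡ 2941 (mod 9059).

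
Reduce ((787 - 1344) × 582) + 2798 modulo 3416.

787 - 1344 = -557 ≡ 2859 (mod 3416)
2859 × 582 = 1663938 ≡ 346 (mod 3416)
346 + 2798 = 3144

3144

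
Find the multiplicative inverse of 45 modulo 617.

96

617 = 13×45 + 32
45 = 1×32 + 13
32 = 2×13 + 6
13 = 2×6 + 1
6 = 6×1 + 0
gcd(45, 617) = 1, so the inverse exists.
Bézout: 1 = −7×617 + 96×45.
So 45⁻¹ ≡ 96 (mod 617).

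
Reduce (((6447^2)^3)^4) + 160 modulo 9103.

5910

(6447)^2 ≡ 8614 (mod 9103)
(8614)^3 ≡ 6969 (mod 9103)
(6969)^4 ≡ 5750 (mod 9103)
5750 + 160 = 5910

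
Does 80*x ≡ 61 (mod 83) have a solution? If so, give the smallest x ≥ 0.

gcd(80, 83) = 1, so a unique solution mod 83 exists.
80⁻¹ ≡ 55 (mod 83).
x ≡ 55*61 ≡ 35 (mod 83).

35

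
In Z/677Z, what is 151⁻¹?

408

Run the extended Euclidean algorithm:
677 = 4*151 + 73
151 = 2*73 + 5
73 = 14*5 + 3
5 = 1*3 + 2
3 = 1*2 + 1
2 = 2*1 + 0
gcd(151, 677) = 1, so the inverse exists.
Back-substitute for 1:
1 = 1*3 − 1*2
  = −1*5 + 2*3
  = 2*73 − 29*5
  = −29*151 + 60*73
  = 60*677 − 269*151
So 151⁻¹ ≡ −269 ≡ 408 (mod 677).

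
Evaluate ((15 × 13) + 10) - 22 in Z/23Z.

22

15 × 13 = 195 ≡ 11 (mod 23)
11 + 10 = 21
21 - 22 = -1 ≡ 22 (mod 23)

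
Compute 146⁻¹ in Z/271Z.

13

Apply the Euclidean algorithm and back-substitute:
271 = 1×146 + 125
146 = 1×125 + 21
125 = 5×21 + 20
21 = 1×20 + 1
20 = 20×1 + 0
gcd(146, 271) = 1, so the inverse exists.
Bézout: 1 = −7×271 + 13×146.
So 146⁻¹ ≡ 13 (mod 271).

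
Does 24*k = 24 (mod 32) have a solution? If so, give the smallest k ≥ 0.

gcd(24, 32) = 8, and 8 | 24, so solutions exist.
Divide through by 8: 3*k ≡ 3 (mod 4).
3⁻¹ ≡ 3 (mod 4).
k ≡ 3*3 ≡ 1 (mod 4).
The smallest non-negative solution is k = 1.

1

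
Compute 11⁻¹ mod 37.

27

Apply the Euclidean algorithm and back-substitute:
37 = 3*11 + 4
11 = 2*4 + 3
4 = 1*3 + 1
3 = 3*1 + 0
gcd(11, 37) = 1, so the inverse exists.
Back-substitute for 1:
1 = 1*4 − 1*3
  = −1*11 + 3*4
  = 3*37 − 10*11
So 11⁻¹ ≡ −10 ≡ 27 (mod 37).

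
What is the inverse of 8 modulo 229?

By the extended Euclidean algorithm:
229 = 28×8 + 5
8 = 1×5 + 3
5 = 1×3 + 2
3 = 1×2 + 1
2 = 2×1 + 0
gcd(8, 229) = 1, so the inverse exists.
Bézout: 1 = −3×229 + 86×8.
So 8⁻¹ ≡ 86 (mod 229).

86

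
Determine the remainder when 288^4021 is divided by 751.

Compute successive squares:
4021 in binary is 111110110101, i.e. 4021 = 2048 + 1024 + 512 + 256 + 128 + 32 + 16 + 4 + 1.
288^1 ≡ 288 (mod 751)
288^2 ≡ 288^2 = 82944 ≡ 334 (mod 751)
288^4 ≡ 334^2 = 111556 ≡ 408 (mod 751)
288^8 ≡ 408^2 = 166464 ≡ 493 (mod 751)
288^16 ≡ 493^2 = 243049 ≡ 476 (mod 751)
288^32 ≡ 476^2 = 226576 ≡ 525 (mod 751)
288^64 ≡ 525^2 = 275625 ≡ 8 (mod 751)
288^128 ≡ 8^2 = 64 (mod 751)
288^256 ≡ 64^2 = 4096 ≡ 341 (mod 751)
288^512 ≡ 341^2 = 116281 ≡ 627 (mod 751)
288^1024 ≡ 627^2 = 393129 ≡ 356 (mod 751)
288^2048 ≡ 356^2 = 126736 ≡ 568 (mod 751)
288^4021 = 288^2048 * 288^1024 * 288^512 * 288^256 * 288^128 * 288^32 * 288^16 * 288^4 * 288^1 ≡ 568 * 356 * 627 * 341 * 64 * 525 * 476 * 408 * 288 (mod 751).
Accumulate the product:
568 * 356 = 202208 ≡ 189
189 * 627 = 118503 ≡ 596
596 * 341 = 203236 ≡ 466
466 * 64 = 29824 ≡ 535
535 * 525 = 280875 ≡ 1
1 * 476 = 476
476 * 408 = 194208 ≡ 450
450 * 288 = 129600 ≡ 428

428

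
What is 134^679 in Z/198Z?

134^1 ≡ 134 (mod 198)
134^2 ≡ 134^2 = 17956 ≡ 136 (mod 198)
134^4 ≡ 136^2 = 18496 ≡ 82 (mod 198)
134^8 ≡ 82^2 = 6724 ≡ 190 (mod 198)
134^16 ≡ 190^2 = 36100 ≡ 64 (mod 198)
134^32 ≡ 64^2 = 4096 ≡ 136 (mod 198)
134^64 ≡ 136^2 = 18496 ≡ 82 (mod 198)
134^128 ≡ 82^2 = 6724 ≡ 190 (mod 198)
134^256 ≡ 190^2 = 36100 ≡ 64 (mod 198)
134^512 ≡ 64^2 = 4096 ≡ 136 (mod 198)
134^679 = 134^512 * 134^128 * 134^32 * 134^4 * 134^2 * 134^1 ≡ 136 * 190 * 136 * 82 * 136 * 134 (mod 198).
Accumulate the product:
136 * 190 = 25840 ≡ 100
100 * 136 = 13600 ≡ 136
136 * 82 = 11152 ≡ 64
64 * 136 = 8704 ≡ 190
190 * 134 = 25460 ≡ 116

116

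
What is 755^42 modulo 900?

By square-and-multiply:
42 in binary is 101010, i.e. 42 = 32 + 8 + 2.
755^1 ≡ 755 (mod 900)
755^2 ≡ 755^2 = 570025 ≡ 325 (mod 900)
755^4 ≡ 325^2 = 105625 ≡ 325 (mod 900)
755^8 ≡ 325^2 = 105625 ≡ 325 (mod 900)
755^16 ≡ 325^2 = 105625 ≡ 325 (mod 900)
755^32 ≡ 325^2 = 105625 ≡ 325 (mod 900)
755^42 = 755^32 × 755^8 × 755^2 ≡ 325 × 325 × 325 (mod 900).
Accumulate the product:
325 × 325 = 105625 ≡ 325
325 × 325 = 105625 ≡ 325

325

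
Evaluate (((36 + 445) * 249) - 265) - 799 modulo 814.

36 + 445 = 481
481 * 249 = 119769 ≡ 111 (mod 814)
111 - 265 = -154 ≡ 660 (mod 814)
660 - 799 = -139 ≡ 675 (mod 814)

675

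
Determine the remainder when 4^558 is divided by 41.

558 in binary is 1000101110, i.e. 558 = 512 + 32 + 8 + 4 + 2.
4^1 ≡ 4 (mod 41)
4^2 ≡ 4^2 = 16 (mod 41)
4^4 ≡ 16^2 = 256 ≡ 10 (mod 41)
4^8 ≡ 10^2 = 100 ≡ 18 (mod 41)
4^16 ≡ 18^2 = 324 ≡ 37 (mod 41)
4^32 ≡ 37^2 = 1369 ≡ 16 (mod 41)
4^64 ≡ 16^2 = 256 ≡ 10 (mod 41)
4^128 ≡ 10^2 = 100 ≡ 18 (mod 41)
4^256 ≡ 18^2 = 324 ≡ 37 (mod 41)
4^512 ≡ 37^2 = 1369 ≡ 16 (mod 41)
4^558 = 4^512 · 4^32 · 4^8 · 4^4 · 4^2 ≡ 16 · 16 · 18 · 10 · 16 (mod 41).
Accumulate the product:
16 · 16 = 256 ≡ 10
10 · 18 = 180 ≡ 16
16 · 10 = 160 ≡ 37
37 · 16 = 592 ≡ 18

18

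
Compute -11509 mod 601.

511

-11509 = -20·601 + 511, so -11509 ≡ 511 (mod 601).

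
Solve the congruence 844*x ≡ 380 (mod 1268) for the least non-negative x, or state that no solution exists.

gcd(844, 1268) = 4, and 4 | 380, so solutions exist.
Divide through by 4: 211*x = 95 (mod 317).
211⁻¹ ≡ 314 (mod 317).
x ≡ 314*95 ≡ 32 (mod 317).
The smallest non-negative solution is x = 32.

32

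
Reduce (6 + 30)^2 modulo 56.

8

6 + 30 = 36
(36)^2 ≡ 8 (mod 56)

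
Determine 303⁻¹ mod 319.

By the extended Euclidean algorithm:
319 = 1×303 + 16
303 = 18×16 + 15
16 = 1×15 + 1
15 = 15×1 + 0
gcd(303, 319) = 1, so the inverse exists.
Back-substitute for 1:
1 = 1×16 − 1×15
  = −1×303 + 19×16
  = 19×319 − 20×303
So 303⁻¹ ≡ −20 ≡ 299 (mod 319).

299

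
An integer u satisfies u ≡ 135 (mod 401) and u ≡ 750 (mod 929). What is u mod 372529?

401⁻¹ mod 929: 401·790 ≡ 1 (mod 929), so 401⁻¹ ≡ 790.
u = 135 + 401·((750 − 135)·790 mod 929) = 135 + 401·912 = 365847.

365847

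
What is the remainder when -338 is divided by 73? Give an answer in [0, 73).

27

-338 = -5*73 + 27, so -338 ≡ 27 (mod 73).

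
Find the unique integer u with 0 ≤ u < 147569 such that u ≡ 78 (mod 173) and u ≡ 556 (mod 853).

173⁻¹ mod 853: 173×498 ≡ 1 (mod 853), so 173⁻¹ ≡ 498.
u = 78 + 173×((556 − 78)×498 mod 853) = 78 + 173×57 = 9939.

9939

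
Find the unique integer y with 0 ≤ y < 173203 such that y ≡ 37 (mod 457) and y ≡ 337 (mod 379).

457⁻¹ mod 379: 457·345 ≡ 1 (mod 379), so 457⁻¹ ≡ 345.
y = 37 + 457·((337 − 37)·345 mod 379) = 37 + 457·33 = 15118.
Check: 15118 mod 457 = 37, 15118 mod 379 = 337. ✓

15118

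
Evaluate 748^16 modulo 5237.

748^1 ≡ 748 (mod 5237)
748^2 ≡ 748^2 = 559504 ≡ 4382 (mod 5237)
748^4 ≡ 4382^2 = 19201924 ≡ 3082 (mod 5237)
748^8 ≡ 3082^2 = 9498724 ≡ 4043 (mod 5237)
748^16 ≡ 4043^2 = 16345849 ≡ 1172 (mod 5237)
So 748^16 ≡ 1172 (mod 5237).

1172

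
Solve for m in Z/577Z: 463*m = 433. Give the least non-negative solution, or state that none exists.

62

gcd(463, 577) = 1, so a unique solution mod 577 exists.
463⁻¹ ≡ 248 (mod 577).
m ≡ 248*433 ≡ 62 (mod 577).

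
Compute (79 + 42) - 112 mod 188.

9

79 + 42 = 121
121 - 112 = 9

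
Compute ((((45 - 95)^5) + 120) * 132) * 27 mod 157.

77

45 - 95 = -50 ≡ 107 (mod 157)
(107)^5 ≡ 22 (mod 157)
22 + 120 = 142
142 * 132 = 18744 ≡ 61 (mod 157)
61 * 27 = 1647 ≡ 77 (mod 157)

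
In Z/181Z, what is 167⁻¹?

168

By the extended Euclidean algorithm:
181 = 1*167 + 14
167 = 11*14 + 13
14 = 1*13 + 1
13 = 13*1 + 0
gcd(167, 181) = 1, so the inverse exists.
Back-substitute for 1:
1 = 1*14 − 1*13
  = −1*167 + 12*14
  = 12*181 − 13*167
So 167⁻¹ ≡ −13 ≡ 168 (mod 181).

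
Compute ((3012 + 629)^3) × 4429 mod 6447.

3012 + 629 = 3641
(3641)^3 ≡ 1541 (mod 6447)
1541 × 4429 = 6825089 ≡ 4163 (mod 6447)

4163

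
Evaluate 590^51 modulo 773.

By square-and-multiply:
51 in binary is 110011, i.e. 51 = 32 + 16 + 2 + 1.
590^1 ≡ 590 (mod 773)
590^2 ≡ 590^2 = 348100 ≡ 250 (mod 773)
590^4 ≡ 250^2 = 62500 ≡ 660 (mod 773)
590^8 ≡ 660^2 = 435600 ≡ 401 (mod 773)
590^16 ≡ 401^2 = 160801 ≡ 17 (mod 773)
590^32 ≡ 17^2 = 289 (mod 773)
590^51 = 590^32 × 590^16 × 590^2 × 590^1 ≡ 289 × 17 × 250 × 590 (mod 773).
Accumulate the product:
289 × 17 = 4913 ≡ 275
275 × 250 = 68750 ≡ 726
726 × 590 = 428340 ≡ 98

98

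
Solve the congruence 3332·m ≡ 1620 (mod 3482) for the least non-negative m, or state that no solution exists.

1382

gcd(3332, 3482) = 2, and 2 | 1620, so solutions exist.
Divide through by 2: 1666·m mod 1741 = 810.
1666⁻¹ ≡ 1416 (mod 1741).
m ≡ 1416·810 ≡ 1382 (mod 1741).
The smallest non-negative solution is m = 1382.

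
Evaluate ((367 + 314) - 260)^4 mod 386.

367 + 314 = 681 ≡ 295 (mod 386)
295 - 260 = 35
(35)^4 ≡ 243 (mod 386)

243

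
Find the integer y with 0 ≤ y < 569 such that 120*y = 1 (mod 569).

Run the extended Euclidean algorithm:
569 = 4*120 + 89
120 = 1*89 + 31
89 = 2*31 + 27
31 = 1*27 + 4
27 = 6*4 + 3
4 = 1*3 + 1
3 = 3*1 + 0
gcd(120, 569) = 1, so the inverse exists.
Back-substitute for 1:
1 = 1*4 − 1*3
  = −1*27 + 7*4
  = 7*31 − 8*27
  = −8*89 + 23*31
  = 23*120 − 31*89
  = −31*569 + 147*120
So 120⁻¹ ≡ 147 (mod 569).

147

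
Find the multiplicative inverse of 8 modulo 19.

By the extended Euclidean algorithm:
19 = 2×8 + 3
8 = 2×3 + 2
3 = 1×2 + 1
2 = 2×1 + 0
gcd(8, 19) = 1, so the inverse exists.
Bézout: 1 = 3×19 − 7×8.
So 8⁻¹ ≡ −7 ≡ 12 (mod 19).

12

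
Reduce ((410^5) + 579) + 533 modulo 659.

(410)^5 ≡ 12 (mod 659)
12 + 579 = 591
591 + 533 = 1124 ≡ 465 (mod 659)

465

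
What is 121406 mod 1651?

883

121406 = 73×1651 + 883, so 121406 ≡ 883 (mod 1651).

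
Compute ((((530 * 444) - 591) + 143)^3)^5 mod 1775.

530 * 444 = 235320 ≡ 1020 (mod 1775)
1020 - 591 = 429
429 + 143 = 572
(572)^3 ≡ 348 (mod 1775)
(348)^5 ≡ 943 (mod 1775)

943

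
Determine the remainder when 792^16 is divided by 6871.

Using repeated squaring:
792^1 ≡ 792 (mod 6871)
792^2 ≡ 792^2 = 627264 ≡ 2003 (mod 6871)
792^4 ≡ 2003^2 = 4012009 ≡ 6216 (mod 6871)
792^8 ≡ 6216^2 = 38638656 ≡ 3023 (mod 6871)
792^16 ≡ 3023^2 = 9138529 ≡ 99 (mod 6871)
So 792^16 ≡ 99 (mod 6871).

99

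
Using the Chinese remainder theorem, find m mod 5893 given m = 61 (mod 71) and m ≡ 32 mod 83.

2688

71⁻¹ mod 83: 71×76 ≡ 1 (mod 83), so 71⁻¹ ≡ 76.
m = 61 + 71×((32 − 61)×76 mod 83) = 61 + 71×37 = 2688.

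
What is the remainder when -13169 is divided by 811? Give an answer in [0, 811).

-13169 = -17×811 + 618, so -13169 ≡ 618 (mod 811).

618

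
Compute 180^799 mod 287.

799 in binary is 1100011111, i.e. 799 = 512 + 256 + 16 + 8 + 4 + 2 + 1.
180^1 ≡ 180 (mod 287)
180^2 ≡ 180^2 = 32400 ≡ 256 (mod 287)
180^4 ≡ 256^2 = 65536 ≡ 100 (mod 287)
180^8 ≡ 100^2 = 10000 ≡ 242 (mod 287)
180^16 ≡ 242^2 = 58564 ≡ 16 (mod 287)
180^32 ≡ 16^2 = 256 (mod 287)
180^64 ≡ 256^2 = 65536 ≡ 100 (mod 287)
180^128 ≡ 100^2 = 10000 ≡ 242 (mod 287)
180^256 ≡ 242^2 = 58564 ≡ 16 (mod 287)
180^512 ≡ 16^2 = 256 (mod 287)
180^799 = 180^512 · 180^256 · 180^16 · 180^8 · 180^4 · 180^2 · 180^1 ≡ 256 · 16 · 16 · 242 · 100 · 256 · 180 (mod 287).
Accumulate the product:
256 · 16 = 4096 ≡ 78
78 · 16 = 1248 ≡ 100
100 · 242 = 24200 ≡ 92
92 · 100 = 9200 ≡ 16
16 · 256 = 4096 ≡ 78
78 · 180 = 14040 ≡ 264

264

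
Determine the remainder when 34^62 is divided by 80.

16

Compute successive squares:
62 in binary is 111110, i.e. 62 = 32 + 16 + 8 + 4 + 2.
34^1 ≡ 34 (mod 80)
34^2 ≡ 34^2 = 1156 ≡ 36 (mod 80)
34^4 ≡ 36^2 = 1296 ≡ 16 (mod 80)
34^8 ≡ 16^2 = 256 ≡ 16 (mod 80)
34^16 ≡ 16^2 = 256 ≡ 16 (mod 80)
34^32 ≡ 16^2 = 256 ≡ 16 (mod 80)
34^62 = 34^32 · 34^16 · 34^8 · 34^4 · 34^2 ≡ 16 · 16 · 16 · 16 · 36 (mod 80).
Accumulate the product:
16 · 16 = 256 ≡ 16
16 · 16 = 256 ≡ 16
16 · 16 = 256 ≡ 16
16 · 36 = 576 ≡ 16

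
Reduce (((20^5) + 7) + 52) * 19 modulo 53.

(20)^5 ≡ 19 (mod 53)
19 + 7 = 26
26 + 52 = 78 ≡ 25 (mod 53)
25 * 19 = 475 ≡ 51 (mod 53)

51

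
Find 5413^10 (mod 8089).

1086

By square-and-multiply:
10 in binary is 1010, i.e. 10 = 8 + 2.
5413^1 ≡ 5413 (mod 8089)
5413^2 ≡ 5413^2 = 29300569 ≡ 2211 (mod 8089)
5413^4 ≡ 2211^2 = 4888521 ≡ 2765 (mod 8089)
5413^8 ≡ 2765^2 = 7645225 ≡ 1120 (mod 8089)
5413^10 = 5413^8 × 5413^2 ≡ 1120 × 2211 (mod 8089).
1120 × 2211 = 2476320 ≡ 1086 (mod 8089).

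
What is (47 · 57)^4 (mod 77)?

47 · 57 = 2679 ≡ 61 (mod 77)
(61)^4 ≡ 9 (mod 77)

9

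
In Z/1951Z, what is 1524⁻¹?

1389

1951 = 1×1524 + 427
1524 = 3×427 + 243
427 = 1×243 + 184
243 = 1×184 + 59
184 = 3×59 + 7
59 = 8×7 + 3
7 = 2×3 + 1
3 = 3×1 + 0
gcd(1524, 1951) = 1, so the inverse exists.
Back-substitute for 1:
1 = 1×7 − 2×3
  = −2×59 + 17×7
  = 17×184 − 53×59
  = −53×243 + 70×184
  = 70×427 − 123×243
  = −123×1524 + 439×427
  = 439×1951 − 562×1524
So 1524⁻¹ ≡ −562 ≡ 1389 (mod 1951).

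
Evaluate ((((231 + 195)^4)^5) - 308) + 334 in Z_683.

231

231 + 195 = 426
(426)^4 ≡ 507 (mod 683)
(507)^5 ≡ 205 (mod 683)
205 - 308 = -103 ≡ 580 (mod 683)
580 + 334 = 914 ≡ 231 (mod 683)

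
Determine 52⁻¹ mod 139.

131

Run the extended Euclidean algorithm:
139 = 2*52 + 35
52 = 1*35 + 17
35 = 2*17 + 1
17 = 17*1 + 0
gcd(52, 139) = 1, so the inverse exists.
Back-substitute for 1:
1 = 1*35 − 2*17
  = −2*52 + 3*35
  = 3*139 − 8*52
So 52⁻¹ ≡ −8 ≡ 131 (mod 139).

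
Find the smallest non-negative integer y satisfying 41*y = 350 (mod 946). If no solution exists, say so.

470

gcd(41, 946) = 1, so a unique solution mod 946 exists.
41⁻¹ ≡ 623 (mod 946).
y ≡ 623*350 ≡ 470 (mod 946).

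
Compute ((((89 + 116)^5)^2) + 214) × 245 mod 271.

89 + 116 = 205
(205)^5 ≡ 158 (mod 271)
(158)^2 ≡ 32 (mod 271)
32 + 214 = 246
246 × 245 = 60270 ≡ 108 (mod 271)

108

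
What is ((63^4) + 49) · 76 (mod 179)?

(63)^4 ≡ 66 (mod 179)
66 + 49 = 115
115 · 76 = 8740 ≡ 148 (mod 179)

148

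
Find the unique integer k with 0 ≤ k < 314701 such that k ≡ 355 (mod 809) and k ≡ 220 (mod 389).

281078

809⁻¹ mod 389: 809*251 ≡ 1 (mod 389), so 809⁻¹ ≡ 251.
k = 355 + 809*((220 − 355)*251 mod 389) = 355 + 809*347 = 281078.
Check: 281078 mod 809 = 355, 281078 mod 389 = 220. ✓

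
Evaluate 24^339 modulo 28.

339 in binary is 101010011, i.e. 339 = 256 + 64 + 16 + 2 + 1.
24^1 ≡ 24 (mod 28)
24^2 ≡ 24^2 = 576 ≡ 16 (mod 28)
24^4 ≡ 16^2 = 256 ≡ 4 (mod 28)
24^8 ≡ 4^2 = 16 (mod 28)
24^16 ≡ 16^2 = 256 ≡ 4 (mod 28)
24^32 ≡ 4^2 = 16 (mod 28)
24^64 ≡ 16^2 = 256 ≡ 4 (mod 28)
24^128 ≡ 4^2 = 16 (mod 28)
24^256 ≡ 16^2 = 256 ≡ 4 (mod 28)
24^339 = 24^256 · 24^64 · 24^16 · 24^2 · 24^1 ≡ 4 · 4 · 4 · 16 · 24 (mod 28).
Accumulate the product:
4 · 4 = 16
16 · 4 = 64 ≡ 8
8 · 16 = 128 ≡ 16
16 · 24 = 384 ≡ 20

20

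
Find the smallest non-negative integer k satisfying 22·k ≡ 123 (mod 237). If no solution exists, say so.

gcd(22, 237) = 1, so a unique solution mod 237 exists.
22⁻¹ ≡ 97 (mod 237).
k ≡ 97·123 ≡ 81 (mod 237).

81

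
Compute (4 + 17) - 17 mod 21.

4

4 + 17 = 21 ≡ 0 (mod 21)
0 - 17 = -17 ≡ 4 (mod 21)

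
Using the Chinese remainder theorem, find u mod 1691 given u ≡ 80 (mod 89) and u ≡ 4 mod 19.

89⁻¹ mod 19: 89×3 ≡ 1 (mod 19), so 89⁻¹ ≡ 3.
u = 80 + 89×((4 − 80)×3 mod 19) = 80 + 89×0 = 80.
Check: 80 mod 89 = 80, 80 mod 19 = 4. ✓

80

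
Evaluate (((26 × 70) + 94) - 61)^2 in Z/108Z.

73

26 × 70 = 1820 ≡ 92 (mod 108)
92 + 94 = 186 ≡ 78 (mod 108)
78 - 61 = 17
(17)^2 ≡ 73 (mod 108)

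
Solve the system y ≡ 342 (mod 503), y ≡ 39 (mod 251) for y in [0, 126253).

100439

503⁻¹ mod 251: 503·1 ≡ 1 (mod 251), so 503⁻¹ ≡ 1.
y = 342 + 503·((39 − 342)·1 mod 251) = 342 + 503·199 = 100439.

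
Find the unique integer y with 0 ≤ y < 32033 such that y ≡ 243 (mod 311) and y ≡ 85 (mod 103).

311⁻¹ mod 103: 311×52 ≡ 1 (mod 103), so 311⁻¹ ≡ 52.
y = 243 + 311×((85 − 243)×52 mod 103) = 243 + 311×24 = 7707.

7707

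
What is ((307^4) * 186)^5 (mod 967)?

(307)^4 ≡ 397 (mod 967)
397 * 186 = 73842 ≡ 350 (mod 967)
(350)^5 ≡ 764 (mod 967)

764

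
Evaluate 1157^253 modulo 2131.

1702

1157^1 ≡ 1157 (mod 2131)
1157^2 ≡ 1157^2 = 1338649 ≡ 381 (mod 2131)
1157^4 ≡ 381^2 = 145161 ≡ 253 (mod 2131)
1157^8 ≡ 253^2 = 64009 ≡ 79 (mod 2131)
1157^16 ≡ 79^2 = 6241 ≡ 1979 (mod 2131)
1157^32 ≡ 1979^2 = 3916441 ≡ 1794 (mod 2131)
1157^64 ≡ 1794^2 = 3218436 ≡ 626 (mod 2131)
1157^128 ≡ 626^2 = 391876 ≡ 1903 (mod 2131)
1157^253 = 1157^128 * 1157^64 * 1157^32 * 1157^16 * 1157^8 * 1157^4 * 1157^1 ≡ 1903 * 626 * 1794 * 1979 * 79 * 253 * 1157 (mod 2131).
Accumulate the product:
1903 * 626 = 1191278 ≡ 49
49 * 1794 = 87906 ≡ 535
535 * 1979 = 1058765 ≡ 1789
1789 * 79 = 141331 ≡ 685
685 * 253 = 173305 ≡ 694
694 * 1157 = 802958 ≡ 1702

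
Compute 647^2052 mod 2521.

2036

2052 in binary is 100000000100, i.e. 2052 = 2048 + 4.
647^1 ≡ 647 (mod 2521)
647^2 ≡ 647^2 = 418609 ≡ 123 (mod 2521)
647^4 ≡ 123^2 = 15129 ≡ 3 (mod 2521)
647^8 ≡ 3^2 = 9 (mod 2521)
647^16 ≡ 9^2 = 81 (mod 2521)
647^32 ≡ 81^2 = 6561 ≡ 1519 (mod 2521)
647^64 ≡ 1519^2 = 2307361 ≡ 646 (mod 2521)
647^128 ≡ 646^2 = 417316 ≡ 1351 (mod 2521)
647^256 ≡ 1351^2 = 1825201 ≡ 2518 (mod 2521)
647^512 ≡ 2518^2 = 6340324 ≡ 9 (mod 2521)
647^1024 ≡ 9^2 = 81 (mod 2521)
647^2048 ≡ 81^2 = 6561 ≡ 1519 (mod 2521)
647^2052 = 647^2048 × 647^4 ≡ 1519 × 3 (mod 2521).
1519 × 3 = 4557 ≡ 2036 (mod 2521).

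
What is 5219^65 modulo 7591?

557

Compute successive squares:
5219^1 ≡ 5219 (mod 7591)
5219^2 ≡ 5219^2 = 27237961 ≡ 1453 (mod 7591)
5219^4 ≡ 1453^2 = 2111209 ≡ 911 (mod 7591)
5219^8 ≡ 911^2 = 829921 ≡ 2502 (mod 7591)
5219^16 ≡ 2502^2 = 6260004 ≡ 5020 (mod 7591)
5219^32 ≡ 5020^2 = 25200400 ≡ 5871 (mod 7591)
5219^64 ≡ 5871^2 = 34468641 ≡ 5501 (mod 7591)
5219^65 = 5219^64 * 5219^1 ≡ 5501 * 5219 (mod 7591).
5501 * 5219 = 28709719 ≡ 557 (mod 7591).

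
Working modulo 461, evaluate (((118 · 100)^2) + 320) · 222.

98

118 · 100 = 11800 ≡ 275 (mod 461)
(275)^2 ≡ 21 (mod 461)
21 + 320 = 341
341 · 222 = 75702 ≡ 98 (mod 461)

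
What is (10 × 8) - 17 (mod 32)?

31

10 × 8 = 80 ≡ 16 (mod 32)
16 - 17 = -1 ≡ 31 (mod 32)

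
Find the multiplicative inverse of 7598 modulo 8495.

4167

8495 = 1*7598 + 897
7598 = 8*897 + 422
897 = 2*422 + 53
422 = 7*53 + 51
53 = 1*51 + 2
51 = 25*2 + 1
2 = 2*1 + 0
gcd(7598, 8495) = 1, so the inverse exists.
Bézout: 1 = −3727*8495 + 4167*7598.
So 7598⁻¹ ≡ 4167 (mod 8495).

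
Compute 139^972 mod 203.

By square-and-multiply:
972 in binary is 1111001100, i.e. 972 = 512 + 256 + 128 + 64 + 8 + 4.
139^1 ≡ 139 (mod 203)
139^2 ≡ 139^2 = 19321 ≡ 36 (mod 203)
139^4 ≡ 36^2 = 1296 ≡ 78 (mod 203)
139^8 ≡ 78^2 = 6084 ≡ 197 (mod 203)
139^16 ≡ 197^2 = 38809 ≡ 36 (mod 203)
139^32 ≡ 36^2 = 1296 ≡ 78 (mod 203)
139^64 ≡ 78^2 = 6084 ≡ 197 (mod 203)
139^128 ≡ 197^2 = 38809 ≡ 36 (mod 203)
139^256 ≡ 36^2 = 1296 ≡ 78 (mod 203)
139^512 ≡ 78^2 = 6084 ≡ 197 (mod 203)
139^972 = 139^512 * 139^256 * 139^128 * 139^64 * 139^8 * 139^4 ≡ 197 * 78 * 36 * 197 * 197 * 78 (mod 203).
Accumulate the product:
197 * 78 = 15366 ≡ 141
141 * 36 = 5076 ≡ 1
1 * 197 = 197
197 * 197 = 38809 ≡ 36
36 * 78 = 2808 ≡ 169

169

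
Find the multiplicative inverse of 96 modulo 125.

56

125 = 1*96 + 29
96 = 3*29 + 9
29 = 3*9 + 2
9 = 4*2 + 1
2 = 2*1 + 0
gcd(96, 125) = 1, so the inverse exists.
Bézout: 1 = −43*125 + 56*96.
So 96⁻¹ ≡ 56 (mod 125).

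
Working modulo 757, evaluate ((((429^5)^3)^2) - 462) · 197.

417

(429)^5 ≡ 270 (mod 757)
(270)^3 ≡ 243 (mod 757)
(243)^2 ≡ 3 (mod 757)
3 - 462 = -459 ≡ 298 (mod 757)
298 · 197 = 58706 ≡ 417 (mod 757)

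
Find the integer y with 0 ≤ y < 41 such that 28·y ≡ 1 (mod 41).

Apply the Euclidean algorithm and back-substitute:
41 = 1*28 + 13
28 = 2*13 + 2
13 = 6*2 + 1
2 = 2*1 + 0
gcd(28, 41) = 1, so the inverse exists.
Back-substitute for 1:
1 = 1*13 − 6*2
  = −6*28 + 13*13
  = 13*41 − 19*28
So 28⁻¹ ≡ −19 ≡ 22 (mod 41).

22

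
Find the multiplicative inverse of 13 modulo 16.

Apply the Euclidean algorithm and back-substitute:
16 = 1*13 + 3
13 = 4*3 + 1
3 = 3*1 + 0
gcd(13, 16) = 1, so the inverse exists.
Bézout: 1 = −4*16 + 5*13.
So 13⁻¹ ≡ 5 (mod 16).

5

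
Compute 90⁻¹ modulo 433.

255

433 = 4*90 + 73
90 = 1*73 + 17
73 = 4*17 + 5
17 = 3*5 + 2
5 = 2*2 + 1
2 = 2*1 + 0
gcd(90, 433) = 1, so the inverse exists.
Back-substitute for 1:
1 = 1*5 − 2*2
  = −2*17 + 7*5
  = 7*73 − 30*17
  = −30*90 + 37*73
  = 37*433 − 178*90
So 90⁻¹ ≡ −178 ≡ 255 (mod 433).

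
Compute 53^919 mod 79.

919 in binary is 1110010111, i.e. 919 = 512 + 256 + 128 + 16 + 4 + 2 + 1.
53^1 ≡ 53 (mod 79)
53^2 ≡ 53^2 = 2809 ≡ 44 (mod 79)
53^4 ≡ 44^2 = 1936 ≡ 40 (mod 79)
53^8 ≡ 40^2 = 1600 ≡ 20 (mod 79)
53^16 ≡ 20^2 = 400 ≡ 5 (mod 79)
53^32 ≡ 5^2 = 25 (mod 79)
53^64 ≡ 25^2 = 625 ≡ 72 (mod 79)
53^128 ≡ 72^2 = 5184 ≡ 49 (mod 79)
53^256 ≡ 49^2 = 2401 ≡ 31 (mod 79)
53^512 ≡ 31^2 = 961 ≡ 13 (mod 79)
53^919 = 53^512 · 53^256 · 53^128 · 53^16 · 53^4 · 53^2 · 53^1 ≡ 13 · 31 · 49 · 5 · 40 · 44 · 53 (mod 79).
Accumulate the product:
13 · 31 = 403 ≡ 8
8 · 49 = 392 ≡ 76
76 · 5 = 380 ≡ 64
64 · 40 = 2560 ≡ 32
32 · 44 = 1408 ≡ 65
65 · 53 = 3445 ≡ 48

48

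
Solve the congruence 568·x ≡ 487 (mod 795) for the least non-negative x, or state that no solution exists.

229

gcd(568, 795) = 1, so a unique solution mod 795 exists.
568⁻¹ ≡ 7 (mod 795).
x ≡ 7·487 ≡ 229 (mod 795).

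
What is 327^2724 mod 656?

Compute successive squares:
2724 in binary is 101010100100, i.e. 2724 = 2048 + 512 + 128 + 32 + 4.
327^1 ≡ 327 (mod 656)
327^2 ≡ 327^2 = 106929 ≡ 1 (mod 656)
327^4 ≡ 1^2 = 1 (mod 656)
327^8 ≡ 1^2 = 1 (mod 656)
327^16 ≡ 1^2 = 1 (mod 656)
327^32 ≡ 1^2 = 1 (mod 656)
327^64 ≡ 1^2 = 1 (mod 656)
327^128 ≡ 1^2 = 1 (mod 656)
327^256 ≡ 1^2 = 1 (mod 656)
327^512 ≡ 1^2 = 1 (mod 656)
327^1024 ≡ 1^2 = 1 (mod 656)
327^2048 ≡ 1^2 = 1 (mod 656)
327^2724 = 327^2048 × 327^512 × 327^128 × 327^32 × 327^4 ≡ 1 × 1 × 1 × 1 × 1 (mod 656).
Accumulate the product:
1 × 1 = 1
1 × 1 = 1
1 × 1 = 1
1 × 1 = 1

1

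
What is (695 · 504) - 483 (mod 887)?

695 · 504 = 350280 ≡ 802 (mod 887)
802 - 483 = 319

319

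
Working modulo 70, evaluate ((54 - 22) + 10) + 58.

30

54 - 22 = 32
32 + 10 = 42
42 + 58 = 100 ≡ 30 (mod 70)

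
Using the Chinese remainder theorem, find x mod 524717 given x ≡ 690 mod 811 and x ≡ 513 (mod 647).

111797

811⁻¹ mod 647: 811×288 ≡ 1 (mod 647), so 811⁻¹ ≡ 288.
x = 690 + 811×((513 − 690)×288 mod 647) = 690 + 811×137 = 111797.
Check: 111797 mod 811 = 690, 111797 mod 647 = 513. ✓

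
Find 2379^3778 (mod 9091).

4453

Using repeated squaring:
3778 in binary is 111011000010, i.e. 3778 = 2048 + 1024 + 512 + 128 + 64 + 2.
2379^1 ≡ 2379 (mod 9091)
2379^2 ≡ 2379^2 = 5659641 ≡ 5039 (mod 9091)
2379^4 ≡ 5039^2 = 25391521 ≡ 358 (mod 9091)
2379^8 ≡ 358^2 = 128164 ≡ 890 (mod 9091)
2379^16 ≡ 890^2 = 792100 ≡ 1183 (mod 9091)
2379^32 ≡ 1183^2 = 1399489 ≡ 8566 (mod 9091)
2379^64 ≡ 8566^2 = 73376356 ≡ 2895 (mod 9091)
2379^128 ≡ 2895^2 = 8381025 ≡ 8214 (mod 9091)
2379^256 ≡ 8214^2 = 67469796 ≡ 5485 (mod 9091)
2379^512 ≡ 5485^2 = 30085225 ≡ 3106 (mod 9091)
2379^1024 ≡ 3106^2 = 9647236 ≡ 1685 (mod 9091)
2379^2048 ≡ 1685^2 = 2839225 ≡ 2833 (mod 9091)
2379^3778 = 2379^2048 * 2379^1024 * 2379^512 * 2379^128 * 2379^64 * 2379^2 ≡ 2833 * 1685 * 3106 * 8214 * 2895 * 5039 (mod 9091).
Accumulate the product:
2833 * 1685 = 4773605 ≡ 830
830 * 3106 = 2577980 ≡ 5227
5227 * 8214 = 42934578 ≡ 6876
6876 * 2895 = 19906020 ≡ 5821
5821 * 5039 = 29332019 ≡ 4453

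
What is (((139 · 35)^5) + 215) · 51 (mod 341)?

139 · 35 = 4865 ≡ 91 (mod 341)
(91)^5 ≡ 309 (mod 341)
309 + 215 = 524 ≡ 183 (mod 341)
183 · 51 = 9333 ≡ 126 (mod 341)

126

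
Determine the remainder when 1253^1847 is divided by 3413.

1253^1 ≡ 1253 (mod 3413)
1253^2 ≡ 1253^2 = 1570009 ≡ 29 (mod 3413)
1253^4 ≡ 29^2 = 841 (mod 3413)
1253^8 ≡ 841^2 = 707281 ≡ 790 (mod 3413)
1253^16 ≡ 790^2 = 624100 ≡ 2934 (mod 3413)
1253^32 ≡ 2934^2 = 8608356 ≡ 770 (mod 3413)
1253^64 ≡ 770^2 = 592900 ≡ 2451 (mod 3413)
1253^128 ≡ 2451^2 = 6007401 ≡ 521 (mod 3413)
1253^256 ≡ 521^2 = 271441 ≡ 1814 (mod 3413)
1253^512 ≡ 1814^2 = 3290596 ≡ 464 (mod 3413)
1253^1024 ≡ 464^2 = 215296 ≡ 277 (mod 3413)
1253^1847 = 1253^1024 × 1253^512 × 1253^256 × 1253^32 × 1253^16 × 1253^4 × 1253^2 × 1253^1 ≡ 277 × 464 × 1814 × 770 × 2934 × 841 × 29 × 1253 (mod 3413).
Accumulate the product:
277 × 464 = 128528 ≡ 2247
2247 × 1814 = 4076058 ≡ 936
936 × 770 = 720720 ≡ 577
577 × 2934 = 1692918 ≡ 70
70 × 841 = 58870 ≡ 849
849 × 29 = 24621 ≡ 730
730 × 1253 = 914690 ≡ 6

6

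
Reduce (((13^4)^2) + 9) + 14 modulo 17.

7

(13)^4 ≡ 1 (mod 17)
(1)^2 ≡ 1 (mod 17)
1 + 9 = 10
10 + 14 = 24 ≡ 7 (mod 17)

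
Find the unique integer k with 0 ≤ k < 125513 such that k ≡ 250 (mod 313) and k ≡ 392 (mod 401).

313⁻¹ mod 401: 313*41 ≡ 1 (mod 401), so 313⁻¹ ≡ 41.
k = 250 + 313*((392 − 250)*41 mod 401) = 250 + 313*208 = 65354.
Check: 65354 mod 313 = 250, 65354 mod 401 = 392. ✓

65354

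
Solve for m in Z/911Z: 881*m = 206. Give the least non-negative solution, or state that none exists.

gcd(881, 911) = 1, so a unique solution mod 911 exists.
881⁻¹ ≡ 334 (mod 911).
m ≡ 334*206 ≡ 479 (mod 911).

479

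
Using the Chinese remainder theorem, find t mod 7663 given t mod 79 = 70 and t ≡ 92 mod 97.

79⁻¹ mod 97: 79*70 ≡ 1 (mod 97), so 79⁻¹ ≡ 70.
t = 70 + 79*((92 − 70)*70 mod 97) = 70 + 79*85 = 6785.

6785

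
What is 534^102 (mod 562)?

102 in binary is 1100110, i.e. 102 = 64 + 32 + 4 + 2.
534^1 ≡ 534 (mod 562)
534^2 ≡ 534^2 = 285156 ≡ 222 (mod 562)
534^4 ≡ 222^2 = 49284 ≡ 390 (mod 562)
534^8 ≡ 390^2 = 152100 ≡ 360 (mod 562)
534^16 ≡ 360^2 = 129600 ≡ 340 (mod 562)
534^32 ≡ 340^2 = 115600 ≡ 390 (mod 562)
534^64 ≡ 390^2 = 152100 ≡ 360 (mod 562)
534^102 = 534^64 · 534^32 · 534^4 · 534^2 ≡ 360 · 390 · 390 · 222 (mod 562).
Accumulate the product:
360 · 390 = 140400 ≡ 462
462 · 390 = 180180 ≡ 340
340 · 222 = 75480 ≡ 172

172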